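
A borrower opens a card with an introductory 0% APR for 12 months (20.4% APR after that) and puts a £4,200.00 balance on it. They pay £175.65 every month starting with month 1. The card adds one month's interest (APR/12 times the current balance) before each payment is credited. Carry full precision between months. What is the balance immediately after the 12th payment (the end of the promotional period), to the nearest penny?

£2,092.20

Promo months 1–12 at r₀ = 0%/12 = 0; months 13+ at r₁ = 20.4%/12 = 0.017.
After month 12 (no interest yet): B = £4,200.00 − 12·£175.65 = £2,092.20.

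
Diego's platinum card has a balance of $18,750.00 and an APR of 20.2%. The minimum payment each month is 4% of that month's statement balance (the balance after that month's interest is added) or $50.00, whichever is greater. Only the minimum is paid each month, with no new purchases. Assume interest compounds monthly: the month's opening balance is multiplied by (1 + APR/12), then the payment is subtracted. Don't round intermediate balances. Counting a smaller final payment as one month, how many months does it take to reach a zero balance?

145 months

Monthly rate r = 20.2%/12 = 1.68333% = 0.0168333.
While 4% of the post-interest balance exceeds $50.00, each month B ← (B·(1+r))·(1 − 0.04), i.e. B shrinks by the factor (1+r)·0.96 = 0.97616.
This holds for months 1–113. Entering month 114 the balance is $1,227.09; 4% of the post-interest balance is now below $50.00, so the flat $50.00 minimum applies from here.
From month 114 a fixed $50.00 at rate r clears $1,227.09 in 32 more payments. Total: 113 + 32 = 145 months.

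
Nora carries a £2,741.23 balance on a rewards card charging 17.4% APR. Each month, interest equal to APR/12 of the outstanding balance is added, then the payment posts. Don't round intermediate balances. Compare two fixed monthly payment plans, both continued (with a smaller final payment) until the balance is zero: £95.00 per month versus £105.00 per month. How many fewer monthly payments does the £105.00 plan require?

Monthly rate r = 17.4%/12 = 1.45% = 0.0145.
At £95.00/mo: n = ⌈−ln(1 − rB₀/P)/ln(1+r)⌉ = 38 payments (last £61.67); total interest = total paid − £2,741.23 = £835.44.
At £105.00/mo: 34 payments (last £4.68); total interest £728.45.
Payments saved = 38 − 34 = 4.

4 fewer payments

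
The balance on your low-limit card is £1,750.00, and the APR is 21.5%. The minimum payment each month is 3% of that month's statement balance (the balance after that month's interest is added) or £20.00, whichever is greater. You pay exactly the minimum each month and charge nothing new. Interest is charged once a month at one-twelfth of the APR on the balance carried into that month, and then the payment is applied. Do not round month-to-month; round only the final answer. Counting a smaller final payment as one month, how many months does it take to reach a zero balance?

Monthly rate r = 21.5%/12 = 1.79167% = 0.0179167.
While 3% of the post-interest balance exceeds £20.00, each month B ← (B·(1+r))·(1 − 0.03), i.e. B shrinks by the factor (1+r)·0.97 = 0.98738.
This holds for months 1–78. Entering month 79 the balance is £649.81; 3% of the post-interest balance is now below £20.00, so the flat £20.00 minimum applies from here.
From month 79 a fixed £20.00 at rate r clears £649.81 in 50 more payments. Total: 78 + 50 = 128 months.

128 months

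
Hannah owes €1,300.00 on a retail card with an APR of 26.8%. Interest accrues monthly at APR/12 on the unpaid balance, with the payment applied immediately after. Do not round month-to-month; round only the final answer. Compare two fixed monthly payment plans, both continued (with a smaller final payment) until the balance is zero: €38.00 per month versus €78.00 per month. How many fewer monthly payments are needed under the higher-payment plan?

Monthly rate r = 26.8%/12 = 2.23333% = 0.0223333.
At €38.00/mo: n = ⌈−ln(1 − rB₀/P)/ln(1+r)⌉ = 66 payments (last €14.51); total interest = total paid − €1,300.00 = €1,184.51.
At €78.00/mo: 22 payments (last €6.17); total interest €344.17.
Payments saved = 66 − 22 = 44.

44 fewer payments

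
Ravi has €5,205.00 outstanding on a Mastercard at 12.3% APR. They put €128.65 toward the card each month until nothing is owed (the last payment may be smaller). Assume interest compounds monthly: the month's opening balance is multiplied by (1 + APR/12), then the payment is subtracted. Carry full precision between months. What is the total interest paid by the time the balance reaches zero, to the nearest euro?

€1,552

Monthly rate r = 12.3%/12 = 1.025% = 0.01025.
Payoff takes n = ⌈−ln(1 − rB₀/P)/ln(1+r)⌉ = ⌈52.524⌉ = 53 payments; the last is €67.59.
Total paid = 52·€128.65 + €67.59 = €6,757.39.
Total interest = total paid − principal = €6,757.39 − €5,205.00 = €1,552.39.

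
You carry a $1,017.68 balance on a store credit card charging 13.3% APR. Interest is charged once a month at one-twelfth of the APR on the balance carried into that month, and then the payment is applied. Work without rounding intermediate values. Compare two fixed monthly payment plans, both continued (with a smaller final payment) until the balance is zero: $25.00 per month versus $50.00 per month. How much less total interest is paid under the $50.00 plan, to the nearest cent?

$201.11

Monthly rate r = 13.3%/12 = 1.10833% = 0.0110833.
At $25.00/mo: n = ⌈−ln(1 − rB₀/P)/ln(1+r)⌉ = 55 payments (last $10.83); total interest = total paid − $1,017.68 = $343.15.
At $50.00/mo: 24 payments (last $9.72); total interest $142.04.
Interest saved = $343.15 − $142.04 = $201.11.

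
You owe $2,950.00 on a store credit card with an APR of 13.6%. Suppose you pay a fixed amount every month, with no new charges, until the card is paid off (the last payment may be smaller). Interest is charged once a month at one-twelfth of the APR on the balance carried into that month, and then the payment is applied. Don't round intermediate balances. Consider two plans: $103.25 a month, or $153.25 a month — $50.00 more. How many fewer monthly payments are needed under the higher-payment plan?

13 fewer payments

Monthly rate r = 13.6%/12 = 1.13333% = 0.0113333.
At $103.25/mo: n = ⌈−ln(1 − rB₀/P)/ln(1+r)⌉ = 35 payments (last $74.46); total interest = total paid − $2,950.00 = $634.96.
At $153.25/mo: 22 payments (last $128.57); total interest $396.82.
Payments saved = 35 − 22 = 13.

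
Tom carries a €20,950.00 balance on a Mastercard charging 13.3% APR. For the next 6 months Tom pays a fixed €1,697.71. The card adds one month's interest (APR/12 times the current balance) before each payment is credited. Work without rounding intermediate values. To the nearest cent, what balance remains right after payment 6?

€11,909.64

Monthly rate r = 13.3%/12 = 1.10833% = 0.0110833.
Each month: B ← B·(1+r) − €1,697.71.
Month 1: interest €232.20; balance after payment €19,484.49.
Month 2: interest €215.95; balance after payment €18,002.73.
Month 3: interest €199.53; balance after payment €16,504.55.
Month 4: interest €182.93; balance after payment €14,989.76.
Month 5: interest €166.14; balance after payment €13,458.19.
Month 6: interest €149.16; balance after payment €11,909.64.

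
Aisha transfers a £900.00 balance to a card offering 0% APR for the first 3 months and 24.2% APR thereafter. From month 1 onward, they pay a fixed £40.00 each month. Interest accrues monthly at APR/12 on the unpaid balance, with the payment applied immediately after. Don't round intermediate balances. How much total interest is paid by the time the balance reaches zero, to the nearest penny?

Promo months 1–3 at r₀ = 0%/12 = 0; months 4+ at r₁ = 24.2%/12 = 0.0201667.
After month 3 (no interest yet): B = £900.00 − 3·£40.00 = £780.00.
Then at r₁ with £40.00/mo: n₂ = −ln(1 − r₁·B/P)/ln(1+r₁) ≈ 25.02 → 26 more payments.
Total paid = 28·£40.00 + £0.99 = £1,120.99; interest = £1,120.99 − £900.00 = £220.99.

£220.99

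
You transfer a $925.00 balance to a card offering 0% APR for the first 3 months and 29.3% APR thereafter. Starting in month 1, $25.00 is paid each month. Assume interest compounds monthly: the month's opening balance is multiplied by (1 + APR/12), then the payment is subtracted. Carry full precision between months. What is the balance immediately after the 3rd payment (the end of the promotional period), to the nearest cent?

$850.00

Promo months 1–3 at r₀ = 0%/12 = 0; months 4+ at r₁ = 29.3%/12 = 0.0244167.
After month 3 (no interest yet): B = $925.00 − 3·$25.00 = $850.00.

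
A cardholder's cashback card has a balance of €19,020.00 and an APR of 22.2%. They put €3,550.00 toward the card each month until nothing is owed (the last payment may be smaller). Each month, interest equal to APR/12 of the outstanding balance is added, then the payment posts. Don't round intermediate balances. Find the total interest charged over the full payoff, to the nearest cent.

€1,201.54

Monthly rate r = 22.2%/12 = 1.85% = 0.0185.
Payoff takes n = ⌈−ln(1 − rB₀/P)/ln(1+r)⌉ = ⌈5.694⌉ = 6 payments; the last is €2,471.54.
Total paid = 5·€3,550.00 + €2,471.54 = €20,221.54.
Total interest = total paid − principal = €20,221.54 − €19,020.00 = €1,201.54.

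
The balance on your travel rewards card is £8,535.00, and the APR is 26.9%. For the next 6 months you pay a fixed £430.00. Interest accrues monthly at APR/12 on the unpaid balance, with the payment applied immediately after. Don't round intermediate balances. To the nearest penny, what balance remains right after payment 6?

Monthly rate r = 26.9%/12 = 2.24167% = 0.0224167.
Each month: B ← B·(1+r) − £430.00.
Month 1: interest £191.33; balance after payment £8,296.33.
Month 2: interest £185.98; balance after payment £8,052.30.
Month 3: interest £180.51; balance after payment £7,802.81.
Month 4: interest £174.91; balance after payment £7,547.72.
Month 5: interest £169.19; balance after payment £7,286.92.
Month 6: interest £163.35; balance after payment £7,020.26.

£7,020.26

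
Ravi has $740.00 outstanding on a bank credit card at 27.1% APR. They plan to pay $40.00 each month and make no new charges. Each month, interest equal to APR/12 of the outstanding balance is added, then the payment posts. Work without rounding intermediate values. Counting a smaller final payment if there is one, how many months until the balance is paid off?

Monthly rate r = 27.1%/12 = 2.25833% = 0.0225833.
Recurrence: B ← B·(1+r) − $40.00.
Month 1: interest $16.71; balance after payment $716.71.
Month 2: interest $16.19; balance after payment $692.90.
Closed form: n = −ln(1 − rB₀/P)/ln(1+r) = −ln(0.58221)/ln(1.02258) ≈ 24.222, so the balance reaches zero during payment 25.

25 payments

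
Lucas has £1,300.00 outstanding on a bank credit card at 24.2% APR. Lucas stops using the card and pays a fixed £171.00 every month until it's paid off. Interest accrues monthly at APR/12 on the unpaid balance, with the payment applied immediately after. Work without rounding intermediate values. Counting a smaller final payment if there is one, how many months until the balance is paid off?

9 months

Monthly rate r = 24.2%/12 = 2.01667% = 0.0201667.
Recurrence: B ← B·(1+r) − £171.00.
Month 1: interest £26.22; balance after payment £1,155.22.
Month 2: interest £23.30; balance after payment £1,007.51.
Closed form: n = −ln(1 − rB₀/P)/ln(1+r) = −ln(0.84669)/ln(1.02017) ≈ 8.335, so the balance reaches zero during payment 9.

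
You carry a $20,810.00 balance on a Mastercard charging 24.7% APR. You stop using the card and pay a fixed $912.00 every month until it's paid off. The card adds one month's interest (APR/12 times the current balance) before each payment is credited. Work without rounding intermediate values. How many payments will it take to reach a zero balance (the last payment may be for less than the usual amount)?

Monthly rate r = 24.7%/12 = 2.05833% = 0.0205833.
Recurrence: B ← B·(1+r) − $912.00.
Month 1: interest $428.34; balance after payment $20,326.34.
Month 2: interest $418.38; balance after payment $19,832.72.
Closed form: n = −ln(1 − rB₀/P)/ln(1+r) = −ln(0.53033)/ln(1.02058) ≈ 31.130, so the balance reaches zero during payment 32.

32 months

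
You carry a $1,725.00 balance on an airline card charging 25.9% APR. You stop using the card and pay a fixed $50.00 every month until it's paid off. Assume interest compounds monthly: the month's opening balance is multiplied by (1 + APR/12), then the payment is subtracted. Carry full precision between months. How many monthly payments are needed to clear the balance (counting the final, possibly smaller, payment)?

Monthly rate r = 25.9%/12 = 2.15833% = 0.0215833.
Recurrence: B ← B·(1+r) − $50.00.
Month 1: interest $37.23; balance after payment $1,712.23.
Month 2: interest $36.96; balance after payment $1,699.19.
Closed form: n = −ln(1 − rB₀/P)/ln(1+r) = −ln(0.25538)/ln(1.02158) ≈ 63.924, so the balance reaches zero during payment 64.

64 months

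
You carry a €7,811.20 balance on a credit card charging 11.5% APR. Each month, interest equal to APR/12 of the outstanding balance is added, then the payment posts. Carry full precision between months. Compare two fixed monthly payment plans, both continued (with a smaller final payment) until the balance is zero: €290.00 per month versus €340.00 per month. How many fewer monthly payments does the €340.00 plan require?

5 fewer payments

Monthly rate r = 11.5%/12 = 0.958333% = 0.00958333.
At €290.00/mo: n = ⌈−ln(1 − rB₀/P)/ln(1+r)⌉ = 32 payments (last €88.80); total interest = total paid − €7,811.20 = €1,267.60.
At €340.00/mo: 27 payments (last €24.97); total interest €1,053.77.
Payments saved = 32 − 27 = 5.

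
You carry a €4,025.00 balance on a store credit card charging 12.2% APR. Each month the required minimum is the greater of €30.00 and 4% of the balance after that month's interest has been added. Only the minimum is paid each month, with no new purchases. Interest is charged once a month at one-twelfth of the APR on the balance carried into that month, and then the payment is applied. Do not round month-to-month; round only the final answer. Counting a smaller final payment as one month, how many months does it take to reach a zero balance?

84 months

Monthly rate r = 12.2%/12 = 1.01667% = 0.0101667.
While 4% of the post-interest balance exceeds €30.00, each month B ← (B·(1+r))·(1 − 0.04), i.e. B shrinks by the factor (1+r)·0.96 = 0.96976.
This holds for months 1–56. Entering month 57 the balance is €721.05; 4% of the post-interest balance is now below €30.00, so the flat €30.00 minimum applies from here.
From month 57 a fixed €30.00 at rate r clears €721.05 in 28 more payments. Total: 56 + 28 = 84 months.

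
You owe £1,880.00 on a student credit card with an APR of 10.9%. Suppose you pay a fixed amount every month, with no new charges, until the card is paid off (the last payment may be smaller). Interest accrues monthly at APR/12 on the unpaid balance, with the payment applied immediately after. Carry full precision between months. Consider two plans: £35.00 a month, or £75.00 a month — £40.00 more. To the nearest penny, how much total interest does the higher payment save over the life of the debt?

Monthly rate r = 10.9%/12 = 0.908333% = 0.00908333.
At £35.00/mo: n = ⌈−ln(1 − rB₀/P)/ln(1+r)⌉ = 75 payments (last £0.44); total interest = total paid − £1,880.00 = £710.44.
At £75.00/mo: 29 payments (last £43.07); total interest £263.07.
Interest saved = £710.44 − £263.07 = £447.37.

£447.37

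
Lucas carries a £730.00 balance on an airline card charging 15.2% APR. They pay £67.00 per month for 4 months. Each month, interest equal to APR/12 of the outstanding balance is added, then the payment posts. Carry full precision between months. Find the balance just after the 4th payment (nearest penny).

£494.56

Monthly rate r = 15.2%/12 = 1.26667% = 0.0126667.
Each month: B ← B·(1+r) − £67.00.
Month 1: interest £9.25; balance after payment £672.25.
Month 2: interest £8.52; balance after payment £613.76.
Month 3: interest £7.77; balance after payment £554.54.
Month 4: interest £7.02; balance after payment £494.56.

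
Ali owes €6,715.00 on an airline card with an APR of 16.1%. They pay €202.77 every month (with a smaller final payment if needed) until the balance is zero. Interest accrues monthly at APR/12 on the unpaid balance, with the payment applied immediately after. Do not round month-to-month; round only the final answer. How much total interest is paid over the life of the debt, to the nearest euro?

€2,224

Monthly rate r = 16.1%/12 = 1.34167% = 0.0134167.
Payoff takes n = ⌈−ln(1 − rB₀/P)/ln(1+r)⌉ = ⌈44.085⌉ = 45 payments; the last is €17.42.
Total paid = 44·€202.77 + €17.42 = €8,939.30.
Total interest = total paid − principal = €8,939.30 − €6,715.00 = €2,224.30.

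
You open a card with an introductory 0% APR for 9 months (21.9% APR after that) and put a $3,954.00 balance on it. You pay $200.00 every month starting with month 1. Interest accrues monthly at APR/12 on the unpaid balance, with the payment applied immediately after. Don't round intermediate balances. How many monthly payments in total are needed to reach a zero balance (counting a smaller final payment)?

Promo months 1–9 at r₀ = 0%/12 = 0; months 10+ at r₁ = 21.9%/12 = 0.01825.
After month 9 (no interest yet): B = $3,954.00 − 9·$200.00 = $2,154.00.
Then at r₁ with $200.00/mo: n₂ = −ln(1 − r₁·B/P)/ln(1+r₁) ≈ 12.10 → 13 more payments.

22 months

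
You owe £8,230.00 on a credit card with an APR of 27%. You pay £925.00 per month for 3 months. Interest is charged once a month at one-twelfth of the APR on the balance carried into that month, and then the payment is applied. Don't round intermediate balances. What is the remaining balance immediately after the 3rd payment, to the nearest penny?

£5,960.21

Monthly rate r = 27%/12 = 2.25% = 0.0225.
Each month: B ← B·(1+r) − £925.00.
Month 1: interest £185.17; balance after payment £7,490.17.
Month 2: interest £168.53; balance after payment £6,733.70.
Month 3: interest £151.51; balance after payment £5,960.21.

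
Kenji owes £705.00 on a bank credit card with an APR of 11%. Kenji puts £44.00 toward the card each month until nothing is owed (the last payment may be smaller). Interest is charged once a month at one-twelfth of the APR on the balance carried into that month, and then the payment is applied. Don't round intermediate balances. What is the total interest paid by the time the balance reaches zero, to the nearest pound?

£61

Monthly rate r = 11%/12 = 0.916667% = 0.00916667.
Payoff takes n = ⌈−ln(1 − rB₀/P)/ln(1+r)⌉ = ⌈17.408⌉ = 18 payments; the last is £18.01.
Total paid = 17·£44.00 + £18.01 = £766.01.
Total interest = total paid − principal = £766.01 − £705.00 = £61.01.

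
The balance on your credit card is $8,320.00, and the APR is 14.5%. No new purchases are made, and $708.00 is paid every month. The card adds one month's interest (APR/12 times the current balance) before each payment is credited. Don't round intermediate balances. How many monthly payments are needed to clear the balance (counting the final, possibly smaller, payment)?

Monthly rate r = 14.5%/12 = 1.20833% = 0.0120833.
Recurrence: B ← B·(1+r) − $708.00.
Month 1: interest $100.53; balance after payment $7,712.53.
Month 2: interest $93.19; balance after payment $7,097.73.
Closed form: n = −ln(1 − rB₀/P)/ln(1+r) = −ln(0.858)/ln(1.01208) ≈ 12.751, so the balance reaches zero during payment 13.

13 months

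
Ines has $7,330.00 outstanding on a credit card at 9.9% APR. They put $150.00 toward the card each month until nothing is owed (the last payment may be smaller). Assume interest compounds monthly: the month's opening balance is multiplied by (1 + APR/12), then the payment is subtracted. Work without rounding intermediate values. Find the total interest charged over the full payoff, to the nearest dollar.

$2,092

Monthly rate r = 9.9%/12 = 0.825% = 0.00825.
Payoff takes n = ⌈−ln(1 − rB₀/P)/ln(1+r)⌉ = ⌈62.814⌉ = 63 payments; the last is $122.19.
Total paid = 62·$150.00 + $122.19 = $9,422.19.
Total interest = total paid − principal = $9,422.19 − $7,330.00 = $2,092.19.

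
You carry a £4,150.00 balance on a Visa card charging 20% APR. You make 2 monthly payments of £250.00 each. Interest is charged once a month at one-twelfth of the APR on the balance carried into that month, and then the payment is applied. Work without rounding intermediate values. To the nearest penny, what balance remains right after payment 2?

Monthly rate r = 20%/12 = 1.66667% = 0.0166667.
Each month: B ← B·(1+r) − £250.00.
Month 1: interest £69.17; balance after payment £3,969.17.
Month 2: interest £66.15; balance after payment £3,785.32.

£3,785.32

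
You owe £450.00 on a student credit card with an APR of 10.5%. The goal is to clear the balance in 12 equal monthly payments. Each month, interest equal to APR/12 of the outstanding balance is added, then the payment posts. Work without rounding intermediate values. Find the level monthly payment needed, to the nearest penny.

Monthly rate r = 10.5%/12 = 0.875% = 0.00875.
Level-payment amortization: P = B₀·r / (1 − (1+r)^(−n)) = 450.00·0.00875 / (1 − 1.00875^(−12)).
Denominator 1 − (1+r)^(−12) = 0.0992641938.
P = 3.9375 / 0.0992641938 ≈ 39.67.

£39.67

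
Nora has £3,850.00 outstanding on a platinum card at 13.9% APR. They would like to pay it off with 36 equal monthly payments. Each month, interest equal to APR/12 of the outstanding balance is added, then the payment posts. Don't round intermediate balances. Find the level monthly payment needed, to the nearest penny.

£131.40

Monthly rate r = 13.9%/12 = 1.15833% = 0.0115833.
Level-payment amortization: P = B₀·r / (1 − (1+r)^(−n)) = 3850.00·0.0115833 / (1 − 1.01158^(−36)).
Denominator 1 − (1+r)^(−36) = 0.339397753.
P = 44.5958 / 0.339397753 ≈ 131.40.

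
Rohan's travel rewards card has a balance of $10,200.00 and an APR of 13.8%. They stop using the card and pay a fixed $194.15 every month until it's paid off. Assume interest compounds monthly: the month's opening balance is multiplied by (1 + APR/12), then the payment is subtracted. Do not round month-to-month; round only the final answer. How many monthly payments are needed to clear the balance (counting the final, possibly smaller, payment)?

82 payments

Monthly rate r = 13.8%/12 = 1.15% = 0.0115.
Recurrence: B ← B·(1+r) − $194.15.
Month 1: interest $117.30; balance after payment $10,123.15.
Month 2: interest $116.42; balance after payment $10,045.42.
Closed form: n = −ln(1 − rB₀/P)/ln(1+r) = −ln(0.39583)/ln(1.0115) ≈ 81.052, so the balance reaches zero during payment 82.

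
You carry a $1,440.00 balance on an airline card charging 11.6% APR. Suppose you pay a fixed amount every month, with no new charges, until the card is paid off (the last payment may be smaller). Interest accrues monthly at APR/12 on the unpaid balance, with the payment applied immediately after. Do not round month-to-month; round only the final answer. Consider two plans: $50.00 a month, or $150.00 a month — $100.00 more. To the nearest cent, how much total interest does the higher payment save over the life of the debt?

$177.21

Monthly rate r = 11.6%/12 = 0.966667% = 0.00966667.
At $50.00/mo: n = ⌈−ln(1 − rB₀/P)/ln(1+r)⌉ = 34 payments (last $45.84); total interest = total paid − $1,440.00 = $255.84.
At $150.00/mo: 11 payments (last $18.63); total interest $78.63.
Interest saved = $255.84 − $78.63 = $177.21.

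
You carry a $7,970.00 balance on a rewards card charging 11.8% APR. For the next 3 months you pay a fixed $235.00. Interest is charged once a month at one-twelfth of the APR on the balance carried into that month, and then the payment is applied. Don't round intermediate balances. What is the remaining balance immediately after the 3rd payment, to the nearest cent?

$7,495.48

Monthly rate r = 11.8%/12 = 0.983333% = 0.00983333.
Each month: B ← B·(1+r) − $235.00.
Month 1: interest $78.37; balance after payment $7,813.37.
Month 2: interest $76.83; balance after payment $7,655.20.
Month 3: interest $75.28; balance after payment $7,495.48.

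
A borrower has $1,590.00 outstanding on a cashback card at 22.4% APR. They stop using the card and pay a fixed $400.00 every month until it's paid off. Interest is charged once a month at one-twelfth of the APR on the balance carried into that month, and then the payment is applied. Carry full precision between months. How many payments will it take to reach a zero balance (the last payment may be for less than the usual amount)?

Monthly rate r = 22.4%/12 = 1.86667% = 0.0186667.
Recurrence: B ← B·(1+r) − $400.00.
Month 1: interest $29.68; balance after payment $1,219.68.
Month 2: interest $22.77; balance after payment $842.45.
Month 3: interest $15.73; balance after payment $458.17.
Month 4: interest $8.55; balance after payment $66.73.
Month 5: interest $1.25; balance after payment $0.00.

5 months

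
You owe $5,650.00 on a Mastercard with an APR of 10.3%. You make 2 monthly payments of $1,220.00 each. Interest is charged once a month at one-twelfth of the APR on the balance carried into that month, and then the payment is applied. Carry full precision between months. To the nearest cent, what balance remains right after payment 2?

Monthly rate r = 10.3%/12 = 0.858333% = 0.00858333.
Each month: B ← B·(1+r) − $1,220.00.
Month 1: interest $48.50; balance after payment $4,478.50.
Month 2: interest $38.44; balance after payment $3,296.94.

$3,296.94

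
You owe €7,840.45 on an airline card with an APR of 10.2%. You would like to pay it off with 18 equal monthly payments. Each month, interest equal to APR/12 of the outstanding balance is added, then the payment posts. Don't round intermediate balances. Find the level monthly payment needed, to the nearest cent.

Monthly rate r = 10.2%/12 = 0.85% = 0.0085.
Level-payment amortization: P = B₀·r / (1 − (1+r)^(−n)) = 7840.45·0.0085 / (1 − 1.0085^(−18)).
Denominator 1 − (1+r)^(−18) = 0.141315242.
P = 66.6438 / 0.141315242 ≈ 471.60.

€471.60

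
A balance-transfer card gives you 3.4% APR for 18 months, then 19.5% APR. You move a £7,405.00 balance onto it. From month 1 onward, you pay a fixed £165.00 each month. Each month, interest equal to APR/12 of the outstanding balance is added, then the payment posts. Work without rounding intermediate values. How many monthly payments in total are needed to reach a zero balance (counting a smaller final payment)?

58 payments

Promo months 1–18 at r₀ = 3.4%/12 = 0.00283333; months 19+ at r₁ = 19.5%/12 = 0.01625.
After month 18: iterate B ← B·(1+r₀) − £165.00 for 18 months → £4,749.27.
Then at r₁ with £165.00/mo: n₂ = −ln(1 − r₁·B/P)/ln(1+r₁) ≈ 39.12 → 40 more payments.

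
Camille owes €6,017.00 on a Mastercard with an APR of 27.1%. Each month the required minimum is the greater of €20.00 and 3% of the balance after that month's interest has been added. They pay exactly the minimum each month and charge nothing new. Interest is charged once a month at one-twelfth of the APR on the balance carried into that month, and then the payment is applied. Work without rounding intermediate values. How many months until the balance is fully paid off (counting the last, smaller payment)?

Monthly rate r = 27.1%/12 = 2.25833% = 0.0225833.
While 3% of the post-interest balance exceeds €20.00, each month B ← (B·(1+r))·(1 − 0.03), i.e. B shrinks by the factor (1+r)·0.97 = 0.99191.
This holds for months 1–274. Entering month 275 the balance is €649.06; 3% of the post-interest balance is now below €20.00, so the flat €20.00 minimum applies from here.
From month 275 a fixed €20.00 at rate r clears €649.06 in 60 more payments. Total: 274 + 60 = 334 months.

334 months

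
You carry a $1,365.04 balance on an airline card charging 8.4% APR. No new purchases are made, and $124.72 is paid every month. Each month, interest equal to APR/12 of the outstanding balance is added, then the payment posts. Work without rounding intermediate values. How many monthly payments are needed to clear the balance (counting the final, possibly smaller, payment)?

12 months

Monthly rate r = 8.4%/12 = 0.7% = 0.007.
Recurrence: B ← B·(1+r) − $124.72.
Month 1: interest $9.56; balance after payment $1,249.88.
Month 2: interest $8.75; balance after payment $1,133.90.
Closed form: n = −ln(1 − rB₀/P)/ln(1+r) = −ln(0.92339)/ln(1.007) ≈ 11.427, so the balance reaches zero during payment 12.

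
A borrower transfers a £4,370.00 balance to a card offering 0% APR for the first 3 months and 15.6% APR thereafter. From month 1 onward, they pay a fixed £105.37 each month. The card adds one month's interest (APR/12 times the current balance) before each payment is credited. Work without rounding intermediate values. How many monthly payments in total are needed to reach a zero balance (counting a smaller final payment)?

57 months

Promo months 1–3 at r₀ = 0%/12 = 0; months 4+ at r₁ = 15.6%/12 = 0.013.
After month 3 (no interest yet): B = £4,370.00 − 3·£105.37 = £4,053.89.
Then at r₁ with £105.37/mo: n₂ = −ln(1 − r₁·B/P)/ln(1+r₁) ≈ 53.69 → 54 more payments.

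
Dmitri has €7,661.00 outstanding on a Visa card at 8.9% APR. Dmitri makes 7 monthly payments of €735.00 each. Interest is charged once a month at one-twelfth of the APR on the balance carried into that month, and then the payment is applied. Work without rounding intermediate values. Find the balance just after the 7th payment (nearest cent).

Monthly rate r = 8.9%/12 = 0.741667% = 0.00741667.
Each month: B ← B·(1+r) − €735.00.
Month 1: interest €56.82; balance after payment €6,982.82.
Month 2: interest €51.79; balance after payment €6,299.61.
Month 3: interest €46.72; balance after payment €5,611.33.
Month 4: interest €41.62; balance after payment €4,917.95.
Month 5: interest €36.47; balance after payment €4,219.42.
Month 6: interest €31.29; balance after payment €3,515.72.
Month 7: interest €26.07; balance after payment €2,806.79.

€2,806.79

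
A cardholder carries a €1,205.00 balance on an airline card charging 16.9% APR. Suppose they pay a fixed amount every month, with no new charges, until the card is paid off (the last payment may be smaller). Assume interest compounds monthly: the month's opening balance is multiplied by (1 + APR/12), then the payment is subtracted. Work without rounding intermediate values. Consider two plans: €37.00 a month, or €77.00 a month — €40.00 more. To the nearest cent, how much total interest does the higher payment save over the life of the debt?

€252.83

Monthly rate r = 16.9%/12 = 1.40833% = 0.0140833.
At €37.00/mo: n = ⌈−ln(1 − rB₀/P)/ln(1+r)⌉ = 44 payments (last €32.70); total interest = total paid − €1,205.00 = €418.70.
At €77.00/mo: 18 payments (last €61.87); total interest €165.87.
Interest saved = €418.70 − €165.87 = €252.83.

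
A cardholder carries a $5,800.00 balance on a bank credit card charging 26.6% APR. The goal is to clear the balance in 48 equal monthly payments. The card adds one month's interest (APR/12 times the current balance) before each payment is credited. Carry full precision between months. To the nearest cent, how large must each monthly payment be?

$197.52

Monthly rate r = 26.6%/12 = 2.21667% = 0.0221667.
Level-payment amortization: P = B₀·r / (1 − (1+r)^(−n)) = 5800.00·0.0221667 / (1 − 1.02217^(−48)).
Denominator 1 − (1+r)^(−48) = 0.650893678.
P = 128.567 / 0.650893678 ≈ 197.52.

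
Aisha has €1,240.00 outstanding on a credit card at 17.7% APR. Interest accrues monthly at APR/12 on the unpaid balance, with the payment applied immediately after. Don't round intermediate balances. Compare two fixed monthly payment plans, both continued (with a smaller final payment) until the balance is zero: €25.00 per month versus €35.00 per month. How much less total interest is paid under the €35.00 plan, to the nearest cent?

Monthly rate r = 17.7%/12 = 1.475% = 0.01475.
At €25.00/mo: n = ⌈−ln(1 − rB₀/P)/ln(1+r)⌉ = 90 payments (last €20.71); total interest = total paid − €1,240.00 = €1,005.71.
At €35.00/mo: 51 payments (last €17.34); total interest €527.34.
Interest saved = €1,005.71 − €527.34 = €478.37.

€478.37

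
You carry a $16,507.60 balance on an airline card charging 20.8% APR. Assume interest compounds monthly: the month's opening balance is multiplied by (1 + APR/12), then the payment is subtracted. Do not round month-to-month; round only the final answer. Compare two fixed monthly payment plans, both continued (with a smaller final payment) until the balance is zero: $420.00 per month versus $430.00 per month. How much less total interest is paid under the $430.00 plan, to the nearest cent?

$548.64

Monthly rate r = 20.8%/12 = 1.73333% = 0.0173333.
At $420.00/mo: n = ⌈−ln(1 − rB₀/P)/ln(1+r)⌉ = 67 payments (last $225.75); total interest = total paid − $16,507.60 = $11,438.15.
At $430.00/mo: 64 payments (last $307.11); total interest $10,889.51.
Interest saved = $11,438.15 − $10,889.51 = $548.64.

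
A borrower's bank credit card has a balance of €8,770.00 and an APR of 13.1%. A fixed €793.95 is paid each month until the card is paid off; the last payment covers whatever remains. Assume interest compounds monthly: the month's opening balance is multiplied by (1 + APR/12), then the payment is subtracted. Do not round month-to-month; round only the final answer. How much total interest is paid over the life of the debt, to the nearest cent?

Monthly rate r = 13.1%/12 = 1.09167% = 0.0109167.
Payoff takes n = ⌈−ln(1 − rB₀/P)/ln(1+r)⌉ = ⌈11.835⌉ = 12 payments; the last is €663.60.
Total paid = 11·€793.95 + €663.60 = €9,397.05.
Total interest = total paid − principal = €9,397.05 − €8,770.00 = €627.05.

€627.05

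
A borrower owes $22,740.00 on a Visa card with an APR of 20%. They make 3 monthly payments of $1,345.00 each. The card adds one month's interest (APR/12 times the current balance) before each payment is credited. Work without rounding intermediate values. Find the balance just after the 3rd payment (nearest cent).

Monthly rate r = 20%/12 = 1.66667% = 0.0166667.
Each month: B ← B·(1+r) − $1,345.00.
Month 1: interest $379.00; balance after payment $21,774.00.
Month 2: interest $362.90; balance after payment $20,791.90.
Month 3: interest $346.53; balance after payment $19,793.43.

$19,793.43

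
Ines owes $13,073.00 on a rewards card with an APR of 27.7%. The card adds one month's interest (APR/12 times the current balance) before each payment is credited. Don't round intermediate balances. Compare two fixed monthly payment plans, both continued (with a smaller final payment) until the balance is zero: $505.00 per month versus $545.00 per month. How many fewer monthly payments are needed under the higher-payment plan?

Monthly rate r = 27.7%/12 = 2.30833% = 0.0230833.
At $505.00/mo: n = ⌈−ln(1 − rB₀/P)/ln(1+r)⌉ = 40 payments (last $447.49); total interest = total paid − $13,073.00 = $7,069.49.
At $545.00/mo: 36 payments (last $193.40); total interest $6,195.40.
Payments saved = 40 − 36 = 4.

4 fewer payments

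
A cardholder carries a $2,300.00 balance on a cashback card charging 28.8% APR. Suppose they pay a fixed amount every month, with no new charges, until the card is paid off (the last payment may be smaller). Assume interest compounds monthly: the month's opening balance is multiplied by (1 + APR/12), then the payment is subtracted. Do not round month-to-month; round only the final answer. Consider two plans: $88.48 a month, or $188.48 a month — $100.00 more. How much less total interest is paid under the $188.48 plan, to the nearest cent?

$893.62

Monthly rate r = 28.8%/12 = 2.4% = 0.024.
At $88.48/mo: n = ⌈−ln(1 − rB₀/P)/ln(1+r)⌉ = 42 payments (last $20.49); total interest = total paid − $2,300.00 = $1,348.17.
At $188.48/mo: 15 payments (last $115.83); total interest $454.55.
Interest saved = $1,348.17 − $454.55 = $893.62.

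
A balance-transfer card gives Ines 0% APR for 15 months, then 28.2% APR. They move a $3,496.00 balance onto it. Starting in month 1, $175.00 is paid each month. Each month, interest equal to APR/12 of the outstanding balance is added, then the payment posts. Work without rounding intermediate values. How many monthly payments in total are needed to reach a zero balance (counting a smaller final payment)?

Promo months 1–15 at r₀ = 0%/12 = 0; months 16+ at r₁ = 28.2%/12 = 0.0235.
After month 15 (no interest yet): B = $3,496.00 − 15·$175.00 = $871.00.
Then at r₁ with $175.00/mo: n₂ = −ln(1 − r₁·B/P)/ln(1+r₁) ≈ 5.36 → 6 more payments.

21 payments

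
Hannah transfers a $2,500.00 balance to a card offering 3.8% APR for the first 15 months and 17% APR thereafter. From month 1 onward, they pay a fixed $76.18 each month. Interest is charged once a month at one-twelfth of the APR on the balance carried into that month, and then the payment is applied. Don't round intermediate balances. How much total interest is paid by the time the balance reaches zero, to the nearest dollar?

Promo months 1–15 at r₀ = 3.8%/12 = 0.00316667; months 16+ at r₁ = 17%/12 = 0.0141667.
After month 15: iterate B ← B·(1+r₀) − $76.18 for 15 months → $1,453.04.
Then at r₁ with $76.18/mo: n₂ = −ln(1 − r₁·B/P)/ln(1+r₁) ≈ 22.39 → 23 more payments.
Total paid = 37·$76.18 + $30.02 = $2,848.68; interest = $2,848.68 − $2,500.00 = $348.68.

$349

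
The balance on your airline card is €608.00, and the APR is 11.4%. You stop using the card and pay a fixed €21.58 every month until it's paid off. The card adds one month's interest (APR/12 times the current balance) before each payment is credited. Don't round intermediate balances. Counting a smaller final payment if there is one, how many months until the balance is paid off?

Monthly rate r = 11.4%/12 = 0.95% = 0.0095.
Recurrence: B ← B·(1+r) − €21.58.
Month 1: interest €5.78; balance after payment €592.20.
Month 2: interest €5.63; balance after payment €576.24.
Closed form: n = −ln(1 − rB₀/P)/ln(1+r) = −ln(0.73234)/ln(1.0095) ≈ 32.945, so the balance reaches zero during payment 33.

33 months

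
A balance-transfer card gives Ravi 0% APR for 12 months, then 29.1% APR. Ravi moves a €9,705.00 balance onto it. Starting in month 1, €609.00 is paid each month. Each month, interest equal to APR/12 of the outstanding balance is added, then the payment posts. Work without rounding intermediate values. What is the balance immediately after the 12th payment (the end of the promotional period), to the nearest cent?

Promo months 1–12 at r₀ = 0%/12 = 0; months 13+ at r₁ = 29.1%/12 = 0.02425.
After month 12 (no interest yet): B = €9,705.00 − 12·€609.00 = €2,397.00.

€2,397.00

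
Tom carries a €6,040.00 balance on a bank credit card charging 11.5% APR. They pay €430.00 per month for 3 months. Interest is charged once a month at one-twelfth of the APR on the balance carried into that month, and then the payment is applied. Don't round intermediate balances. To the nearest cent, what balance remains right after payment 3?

Monthly rate r = 11.5%/12 = 0.958333% = 0.00958333.
Each month: B ← B·(1+r) − €430.00.
Month 1: interest €57.88; balance after payment €5,667.88.
Month 2: interest €54.32; balance after payment €5,292.20.
Month 3: interest €50.72; balance after payment €4,912.92.

€4,912.92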